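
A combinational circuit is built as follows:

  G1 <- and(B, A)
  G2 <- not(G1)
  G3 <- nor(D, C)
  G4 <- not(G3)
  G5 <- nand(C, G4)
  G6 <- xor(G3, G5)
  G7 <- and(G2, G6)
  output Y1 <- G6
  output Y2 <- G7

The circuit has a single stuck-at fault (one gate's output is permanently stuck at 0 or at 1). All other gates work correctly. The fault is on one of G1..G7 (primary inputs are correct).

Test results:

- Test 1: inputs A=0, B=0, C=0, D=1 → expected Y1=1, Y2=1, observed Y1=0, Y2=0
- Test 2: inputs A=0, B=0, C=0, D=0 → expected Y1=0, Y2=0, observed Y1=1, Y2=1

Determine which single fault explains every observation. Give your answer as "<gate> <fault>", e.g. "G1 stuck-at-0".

G5 stuck-at-0

Fault-free values for test 1 (A=0, B=0, C=0, D=1): G1=0, G2=1, G3=0, G4=1, G5=1, G6=1, G7=1, giving Y1=1, Y2=1. Observed Y1=0, Y2=0.
Test 1: faults giving observed Y1=0, Y2=0 are {G3 stuck-at-1, G5 stuck-at-0, G6 stuck-at-0}.
Test 2 (A=0, B=0, C=0, D=0): fault-free G1=0, G2=1, G3=1, G4=0, G5=1, G6=0, G7=0 → Y1=0, Y2=0; observed Y1=1, Y2=1. Eliminates G3 stuck-at-1, G6 stuck-at-0.
Only G5 stuck-at-0 is consistent with every test.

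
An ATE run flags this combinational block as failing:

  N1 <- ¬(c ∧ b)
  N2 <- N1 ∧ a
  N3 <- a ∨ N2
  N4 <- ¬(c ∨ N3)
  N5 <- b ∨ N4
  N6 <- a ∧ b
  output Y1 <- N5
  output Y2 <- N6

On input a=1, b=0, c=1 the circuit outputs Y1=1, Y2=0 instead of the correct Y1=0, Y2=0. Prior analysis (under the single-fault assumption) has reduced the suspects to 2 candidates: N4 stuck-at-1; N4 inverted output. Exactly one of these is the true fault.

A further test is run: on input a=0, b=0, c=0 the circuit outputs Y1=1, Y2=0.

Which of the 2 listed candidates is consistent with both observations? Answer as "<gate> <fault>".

N4 stuck-at-1

Evaluate each candidate on input a=0, b=0, c=0:
  N4 stuck-at-1: N1=1, N2=0, N3=0, N4=1 [stuck-at-1], N5=1, N6=0 → Y1=1, Y2=0 — matches
  N4 inverted output: N1=1, N2=0, N3=0, N4=0 [inverted output], N5=0, N6=0 → Y1=0, Y2=0 — eliminated
Only N4 stuck-at-1 reproduces the observed Y1=1, Y2=0.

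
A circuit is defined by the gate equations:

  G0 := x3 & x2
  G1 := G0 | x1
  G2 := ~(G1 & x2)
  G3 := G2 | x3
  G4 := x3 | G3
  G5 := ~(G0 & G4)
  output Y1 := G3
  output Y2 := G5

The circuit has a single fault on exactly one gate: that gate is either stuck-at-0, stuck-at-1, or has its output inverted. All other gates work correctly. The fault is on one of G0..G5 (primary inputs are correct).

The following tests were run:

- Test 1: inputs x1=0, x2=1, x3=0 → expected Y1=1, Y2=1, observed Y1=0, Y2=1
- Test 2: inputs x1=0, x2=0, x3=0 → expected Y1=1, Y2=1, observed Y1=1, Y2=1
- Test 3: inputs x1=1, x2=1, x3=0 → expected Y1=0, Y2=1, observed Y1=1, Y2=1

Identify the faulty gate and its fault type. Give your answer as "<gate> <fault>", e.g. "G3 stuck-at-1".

G1 inverted output

Fault-free values for test 1 (x1=0, x2=1, x3=0): G0=0, G1=0, G2=1, G3=1, G4=1, G5=1, giving Y1=1, Y2=1. Observed Y1=0, Y2=1.
Test 1: faults giving observed Y1=0, Y2=1 are {G0 stuck-at-1, G0 inverted output, G1 stuck-at-1, G1 inverted output, G2 stuck-at-0, G2 inverted output, G3 stuck-at-0, G3 inverted output}.
Test 2 (x1=0, x2=0, x3=0): fault-free G0=0, G1=0, G2=1, G3=1, G4=1, G5=1 → Y1=1, Y2=1; observed Y1=1, Y2=1. Eliminates G0 stuck-at-1, G0 inverted output, G2 stuck-at-0, G2 inverted output, G3 stuck-at-0, G3 inverted output.
Test 3 (x1=1, x2=1, x3=0): fault-free G0=0, G1=1, G2=0, G3=0, G4=0, G5=1 → Y1=0, Y2=1; observed Y1=1, Y2=1. Eliminates G1 stuck-at-1.
Only G1 inverted output is consistent with every test.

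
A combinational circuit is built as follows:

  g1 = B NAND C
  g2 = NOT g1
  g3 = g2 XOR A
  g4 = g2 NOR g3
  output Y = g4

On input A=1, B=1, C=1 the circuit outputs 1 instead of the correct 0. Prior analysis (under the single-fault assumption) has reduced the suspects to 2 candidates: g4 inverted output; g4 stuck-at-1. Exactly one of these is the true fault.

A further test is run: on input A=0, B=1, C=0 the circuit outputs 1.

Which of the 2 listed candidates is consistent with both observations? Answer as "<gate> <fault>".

g4 stuck-at-1

Evaluate each candidate on input A=0, B=1, C=0:
  g4 inverted output: g1=1, g2=0, g3=0, g4=0 [inverted output] → 0 — eliminated
  g4 stuck-at-1: g1=1, g2=0, g3=0, g4=1 [stuck-at-1] → 1 — matches
Only g4 stuck-at-1 reproduces the observed 1.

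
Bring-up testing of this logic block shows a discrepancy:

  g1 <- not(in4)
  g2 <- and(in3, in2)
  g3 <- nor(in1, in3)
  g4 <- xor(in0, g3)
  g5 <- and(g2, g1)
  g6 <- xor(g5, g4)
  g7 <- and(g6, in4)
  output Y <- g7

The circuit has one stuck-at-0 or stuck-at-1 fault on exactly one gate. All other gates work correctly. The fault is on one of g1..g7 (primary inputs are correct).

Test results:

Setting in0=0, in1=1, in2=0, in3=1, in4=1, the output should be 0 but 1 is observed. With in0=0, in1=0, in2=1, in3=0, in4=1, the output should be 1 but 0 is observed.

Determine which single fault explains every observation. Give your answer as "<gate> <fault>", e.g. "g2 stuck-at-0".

g5 stuck-at-1

Fault-free values for test 1 (in0=0, in1=1, in2=0, in3=1, in4=1): g1=0, g2=0, g3=0, g4=0, g5=0, g6=0, g7=0, giving Y=0. Observed 1.
Test 1: faults giving observed 1 are {g3 stuck-at-1, g4 stuck-at-1, g5 stuck-at-1, g6 stuck-at-1, g7 stuck-at-1}.
Test 2 (in0=0, in1=0, in2=1, in3=0, in4=1): fault-free g1=0, g2=0, g3=1, g4=1, g5=0, g6=1, g7=1 → 1; observed 0. Eliminates g3 stuck-at-1, g4 stuck-at-1, g6 stuck-at-1, g7 stuck-at-1.
Only g5 stuck-at-1 is consistent with every test.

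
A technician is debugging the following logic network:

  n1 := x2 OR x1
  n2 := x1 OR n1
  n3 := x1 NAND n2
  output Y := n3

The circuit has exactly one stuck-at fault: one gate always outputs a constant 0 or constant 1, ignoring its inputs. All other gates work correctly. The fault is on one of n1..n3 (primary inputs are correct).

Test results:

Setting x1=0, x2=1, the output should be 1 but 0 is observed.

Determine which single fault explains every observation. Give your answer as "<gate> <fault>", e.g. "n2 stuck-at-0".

Fault-free values for test 1 (x1=0, x2=1): n1=1, n2=1, n3=1, giving Y=1. Observed 0.
Test 1: faults giving observed 0 are {n3 stuck-at-0}.
Only n3 stuck-at-0 is consistent with every test.

n3 stuck-at-0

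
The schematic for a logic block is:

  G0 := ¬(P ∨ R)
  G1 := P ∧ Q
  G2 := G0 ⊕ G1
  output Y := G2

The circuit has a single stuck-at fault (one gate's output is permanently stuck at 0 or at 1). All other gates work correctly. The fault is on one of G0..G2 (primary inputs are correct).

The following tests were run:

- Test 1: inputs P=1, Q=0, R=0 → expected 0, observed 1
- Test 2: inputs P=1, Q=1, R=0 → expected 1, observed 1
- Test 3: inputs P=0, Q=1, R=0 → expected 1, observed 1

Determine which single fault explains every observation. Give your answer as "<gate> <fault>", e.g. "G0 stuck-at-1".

Fault-free values for test 1 (P=1, Q=0, R=0): G0=0, G1=0, G2=0, giving Y=0. Observed 1.
Test 1: faults giving observed 1 are {G0 stuck-at-1, G1 stuck-at-1, G2 stuck-at-1}.
Test 2 (P=1, Q=1, R=0): fault-free G0=0, G1=1, G2=1 → 1; observed 1. Eliminates G0 stuck-at-1.
Test 3 (P=0, Q=1, R=0): fault-free G0=1, G1=0, G2=1 → 1; observed 1. Eliminates G1 stuck-at-1.
Only G2 stuck-at-1 is consistent with every test.

G2 stuck-at-1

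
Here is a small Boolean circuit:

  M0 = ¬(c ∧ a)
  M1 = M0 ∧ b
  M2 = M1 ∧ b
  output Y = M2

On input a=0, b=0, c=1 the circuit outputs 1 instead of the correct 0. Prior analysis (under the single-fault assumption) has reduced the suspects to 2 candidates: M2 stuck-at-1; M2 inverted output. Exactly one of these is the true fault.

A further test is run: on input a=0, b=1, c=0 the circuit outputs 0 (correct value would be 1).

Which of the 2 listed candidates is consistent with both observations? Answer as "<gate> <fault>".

M2 inverted output

Evaluate each candidate on input a=0, b=1, c=0:
  M2 stuck-at-1: M0=1, M1=1, M2=1 [stuck-at-1] → 1 — eliminated
  M2 inverted output: M0=1, M1=1, M2=0 [inverted output] → 0 — matches
Only M2 inverted output reproduces the observed 0.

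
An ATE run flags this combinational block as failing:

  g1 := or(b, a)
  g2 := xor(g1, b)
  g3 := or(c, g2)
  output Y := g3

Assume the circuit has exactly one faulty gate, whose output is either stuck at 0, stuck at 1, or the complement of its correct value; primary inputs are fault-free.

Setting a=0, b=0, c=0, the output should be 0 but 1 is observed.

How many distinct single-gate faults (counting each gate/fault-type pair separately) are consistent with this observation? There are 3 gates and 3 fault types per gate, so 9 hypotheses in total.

Fault-free: g1=0, g2=0, g3=0 → 0. Observed 1.
  g1 stuck-at-0: output 0 ✗
  g1 stuck-at-1: output 1 ✓
  g1 inverted output: output 1 ✓
  g2 stuck-at-0: output 0 ✗
  g2 stuck-at-1: output 1 ✓
  g2 inverted output: output 1 ✓
  g3 stuck-at-0: output 0 ✗
  g3 stuck-at-1: output 1 ✓
  g3 inverted output: output 1 ✓
Consistent faults: {g1 stuck-at-1, g1 inverted output, g2 stuck-at-1, g2 inverted output, g3 stuck-at-1, g3 inverted output} — 6 in all.

6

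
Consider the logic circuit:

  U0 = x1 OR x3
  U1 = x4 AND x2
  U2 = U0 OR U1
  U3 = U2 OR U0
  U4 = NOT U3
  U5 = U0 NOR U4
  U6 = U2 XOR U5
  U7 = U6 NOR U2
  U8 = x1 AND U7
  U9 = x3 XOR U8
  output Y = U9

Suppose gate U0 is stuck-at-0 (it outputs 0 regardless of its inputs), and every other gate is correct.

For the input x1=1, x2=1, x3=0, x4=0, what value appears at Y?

1

Propagate with U0 forced: U0=0 [stuck-at-0], U1=0, U2=0, U3=0, U4=1, U5=0, U6=0, U7=1, U8=1, U9=1.
So Y = 1. (Without the fault it would be 0.)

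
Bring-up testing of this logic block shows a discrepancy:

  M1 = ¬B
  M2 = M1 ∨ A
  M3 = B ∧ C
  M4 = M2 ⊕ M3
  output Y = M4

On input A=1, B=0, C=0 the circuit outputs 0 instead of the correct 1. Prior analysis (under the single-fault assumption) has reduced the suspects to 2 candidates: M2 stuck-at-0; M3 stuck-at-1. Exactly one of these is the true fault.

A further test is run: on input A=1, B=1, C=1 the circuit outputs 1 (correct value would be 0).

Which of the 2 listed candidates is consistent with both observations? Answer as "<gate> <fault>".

M2 stuck-at-0

Evaluate each candidate on input A=1, B=1, C=1:
  M2 stuck-at-0: M1=0, M2=0 [stuck-at-0], M3=1, M4=1 → 1 — matches
  M3 stuck-at-1: M1=0, M2=1, M3=1 [stuck-at-1], M4=0 → 0 — eliminated
Only M2 stuck-at-0 reproduces the observed 1.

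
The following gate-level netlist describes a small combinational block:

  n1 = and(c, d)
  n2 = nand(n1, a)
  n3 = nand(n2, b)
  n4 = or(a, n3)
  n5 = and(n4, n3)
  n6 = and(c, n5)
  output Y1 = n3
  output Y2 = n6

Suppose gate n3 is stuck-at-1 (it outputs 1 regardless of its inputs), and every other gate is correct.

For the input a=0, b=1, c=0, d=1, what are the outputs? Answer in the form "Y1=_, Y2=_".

Y1=1, Y2=0

Propagate with n3 forced: n1=0, n2=1, n3=1 [stuck-at-1], n4=1, n5=1, n6=0.
So the outputs are Y1=1, Y2=0. (Without the fault they would be Y1=0, Y2=0.)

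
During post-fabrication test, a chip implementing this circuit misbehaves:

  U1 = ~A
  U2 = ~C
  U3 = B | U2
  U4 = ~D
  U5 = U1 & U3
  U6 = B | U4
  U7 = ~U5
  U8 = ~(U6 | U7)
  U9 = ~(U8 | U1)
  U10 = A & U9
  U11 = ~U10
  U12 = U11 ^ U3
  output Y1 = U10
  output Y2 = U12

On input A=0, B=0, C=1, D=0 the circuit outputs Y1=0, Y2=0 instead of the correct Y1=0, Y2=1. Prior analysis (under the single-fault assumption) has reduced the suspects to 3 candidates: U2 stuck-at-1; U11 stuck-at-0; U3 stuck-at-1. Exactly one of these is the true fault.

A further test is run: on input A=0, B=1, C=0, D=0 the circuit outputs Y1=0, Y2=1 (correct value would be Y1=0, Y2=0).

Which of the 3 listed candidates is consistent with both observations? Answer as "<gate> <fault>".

Evaluate each candidate on input A=0, B=1, C=0, D=0:
  U2 stuck-at-1: U1=1, U2=1 [stuck-at-1], U3=1, U4=1, U5=1, U6=1, U7=0, U8=0, U9=0, U10=0, U11=1, U12=0 → Y1=0, Y2=0 — eliminated
  U11 stuck-at-0: U1=1, U2=1, U3=1, U4=1, U5=1, U6=1, U7=0, U8=0, U9=0, U10=0, U11=0 [stuck-at-0], U12=1 → Y1=0, Y2=1 — matches
  U3 stuck-at-1: U1=1, U2=1, U3=1 [stuck-at-1], U4=1, U5=1, U6=1, U7=0, U8=0, U9=0, U10=0, U11=1, U12=0 → Y1=0, Y2=0 — eliminated
Only U11 stuck-at-0 reproduces the observed Y1=0, Y2=1.

U11 stuck-at-0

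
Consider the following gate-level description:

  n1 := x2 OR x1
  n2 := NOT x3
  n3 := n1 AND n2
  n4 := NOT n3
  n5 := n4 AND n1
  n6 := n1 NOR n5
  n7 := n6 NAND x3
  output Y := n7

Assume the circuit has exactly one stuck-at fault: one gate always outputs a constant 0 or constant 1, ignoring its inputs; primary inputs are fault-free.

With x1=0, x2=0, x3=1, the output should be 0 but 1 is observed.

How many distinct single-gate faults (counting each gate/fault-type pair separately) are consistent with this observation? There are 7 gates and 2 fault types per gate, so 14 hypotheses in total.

4

Fault-free: n1=0, n2=0, n3=0, n4=1, n5=0, n6=1, n7=0 → 0. Observed 1.
  n1 stuck-at-0: output 0 ✗
  n1 stuck-at-1: output 1 ✓
  n2 stuck-at-0: output 0 ✗
  n2 stuck-at-1: output 0 ✗
  n3 stuck-at-0: output 0 ✗
  n3 stuck-at-1: output 0 ✗
  n4 stuck-at-0: output 0 ✗
  n4 stuck-at-1: output 0 ✗
  n5 stuck-at-0: output 0 ✗
  n5 stuck-at-1: output 1 ✓
  n6 stuck-at-0: output 1 ✓
  n6 stuck-at-1: output 0 ✗
  n7 stuck-at-0: output 0 ✗
  n7 stuck-at-1: output 1 ✓
Consistent faults: {n1 stuck-at-1, n5 stuck-at-1, n6 stuck-at-0, n7 stuck-at-1} — 4 in all.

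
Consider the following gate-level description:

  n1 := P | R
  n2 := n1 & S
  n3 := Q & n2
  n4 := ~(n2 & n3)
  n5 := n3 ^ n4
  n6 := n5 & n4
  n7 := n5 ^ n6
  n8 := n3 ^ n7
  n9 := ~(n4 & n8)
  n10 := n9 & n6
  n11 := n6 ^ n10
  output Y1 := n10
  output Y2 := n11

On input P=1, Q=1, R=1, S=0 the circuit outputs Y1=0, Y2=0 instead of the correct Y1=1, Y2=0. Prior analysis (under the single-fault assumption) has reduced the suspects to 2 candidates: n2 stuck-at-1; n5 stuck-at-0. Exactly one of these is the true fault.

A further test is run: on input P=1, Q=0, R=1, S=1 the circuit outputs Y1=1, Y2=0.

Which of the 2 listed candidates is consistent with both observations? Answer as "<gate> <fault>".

Evaluate each candidate on input P=1, Q=0, R=1, S=1:
  n2 stuck-at-1: n1=1, n2=1 [stuck-at-1], n3=0, n4=1, n5=1, n6=1, n7=0, n8=0, n9=1, n10=1, n11=0 → Y1=1, Y2=0 — matches
  n5 stuck-at-0: n1=1, n2=1, n3=0, n4=1, n5=0 [stuck-at-0], n6=0, n7=0, n8=0, n9=1, n10=0, n11=0 → Y1=0, Y2=0 — eliminated
Only n2 stuck-at-1 reproduces the observed Y1=1, Y2=0.

n2 stuck-at-1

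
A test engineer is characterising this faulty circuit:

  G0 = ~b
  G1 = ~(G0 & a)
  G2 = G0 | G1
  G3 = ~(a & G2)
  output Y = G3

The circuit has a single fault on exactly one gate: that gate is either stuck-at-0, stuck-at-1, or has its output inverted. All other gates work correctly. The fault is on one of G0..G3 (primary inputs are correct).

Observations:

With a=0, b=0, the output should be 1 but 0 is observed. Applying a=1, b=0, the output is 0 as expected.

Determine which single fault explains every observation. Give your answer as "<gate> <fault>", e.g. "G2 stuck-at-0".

G3 stuck-at-0

Fault-free values for test 1 (a=0, b=0): G0=1, G1=1, G2=1, G3=1, giving Y=1. Observed 0.
Test 1: faults giving observed 0 are {G3 stuck-at-0, G3 inverted output}.
Test 2 (a=1, b=0): fault-free G0=1, G1=0, G2=1, G3=0 → 0; observed 0. Eliminates G3 inverted output.
Only G3 stuck-at-0 is consistent with every test.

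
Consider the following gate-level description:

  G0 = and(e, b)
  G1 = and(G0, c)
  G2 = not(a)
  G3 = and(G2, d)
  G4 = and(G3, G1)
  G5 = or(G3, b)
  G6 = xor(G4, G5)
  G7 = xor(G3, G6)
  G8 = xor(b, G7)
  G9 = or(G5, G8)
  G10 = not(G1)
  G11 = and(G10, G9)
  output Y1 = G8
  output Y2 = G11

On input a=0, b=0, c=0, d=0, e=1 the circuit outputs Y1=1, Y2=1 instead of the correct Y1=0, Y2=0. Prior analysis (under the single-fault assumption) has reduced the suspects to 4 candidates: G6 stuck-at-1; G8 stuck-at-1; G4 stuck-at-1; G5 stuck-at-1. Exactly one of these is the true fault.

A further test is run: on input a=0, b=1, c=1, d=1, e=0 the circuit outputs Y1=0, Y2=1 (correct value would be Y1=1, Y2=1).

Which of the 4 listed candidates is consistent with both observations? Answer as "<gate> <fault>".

Evaluate each candidate on input a=0, b=1, c=1, d=1, e=0:
  G6 stuck-at-1: G0=0, G1=0, G2=1, G3=1, G4=0, G5=1, G6=1 [stuck-at-1], G7=0, G8=1, G9=1, G10=1, G11=1 → Y1=1, Y2=1 — eliminated
  G8 stuck-at-1: G0=0, G1=0, G2=1, G3=1, G4=0, G5=1, G6=1, G7=0, G8=1 [stuck-at-1], G9=1, G10=1, G11=1 → Y1=1, Y2=1 — eliminated
  G4 stuck-at-1: G0=0, G1=0, G2=1, G3=1, G4=1 [stuck-at-1], G5=1, G6=0, G7=1, G8=0, G9=1, G10=1, G11=1 → Y1=0, Y2=1 — matches
  G5 stuck-at-1: G0=0, G1=0, G2=1, G3=1, G4=0, G5=1 [stuck-at-1], G6=1, G7=0, G8=1, G9=1, G10=1, G11=1 → Y1=1, Y2=1 — eliminated
Only G4 stuck-at-1 reproduces the observed Y1=0, Y2=1.

G4 stuck-at-1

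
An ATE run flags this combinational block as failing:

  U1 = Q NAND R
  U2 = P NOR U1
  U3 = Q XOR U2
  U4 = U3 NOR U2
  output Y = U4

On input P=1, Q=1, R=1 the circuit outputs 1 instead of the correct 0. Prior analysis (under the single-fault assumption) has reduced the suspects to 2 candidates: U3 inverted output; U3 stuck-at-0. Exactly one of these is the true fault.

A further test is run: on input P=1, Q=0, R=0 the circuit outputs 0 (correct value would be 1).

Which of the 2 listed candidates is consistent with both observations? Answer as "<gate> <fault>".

U3 inverted output

Evaluate each candidate on input P=1, Q=0, R=0:
  U3 inverted output: U1=1, U2=0, U3=1 [inverted output], U4=0 → 0 — matches
  U3 stuck-at-0: U1=1, U2=0, U3=0 [stuck-at-0], U4=1 → 1 — eliminated
Only U3 inverted output reproduces the observed 0.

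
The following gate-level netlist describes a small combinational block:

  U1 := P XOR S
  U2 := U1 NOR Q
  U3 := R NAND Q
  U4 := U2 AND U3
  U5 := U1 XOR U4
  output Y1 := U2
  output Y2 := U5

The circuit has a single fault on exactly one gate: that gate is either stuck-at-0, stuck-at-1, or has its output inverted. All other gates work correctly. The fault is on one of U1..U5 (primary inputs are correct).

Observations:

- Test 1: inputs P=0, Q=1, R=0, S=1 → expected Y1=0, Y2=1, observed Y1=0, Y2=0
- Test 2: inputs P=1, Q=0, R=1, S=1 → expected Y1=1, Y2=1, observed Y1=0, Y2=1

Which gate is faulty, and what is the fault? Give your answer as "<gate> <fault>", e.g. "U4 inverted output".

Fault-free values for test 1 (P=0, Q=1, R=0, S=1): U1=1, U2=0, U3=1, U4=0, U5=1, giving Y1=0, Y2=1. Observed Y1=0, Y2=0.
Test 1: faults giving observed Y1=0, Y2=0 are {U1 stuck-at-0, U1 inverted output, U4 stuck-at-1, U4 inverted output, U5 stuck-at-0, U5 inverted output}.
Test 2 (P=1, Q=0, R=1, S=1): fault-free U1=0, U2=1, U3=1, U4=1, U5=1 → Y1=1, Y2=1; observed Y1=0, Y2=1. Eliminates U1 stuck-at-0, U4 stuck-at-1, U4 inverted output, U5 stuck-at-0, U5 inverted output.
Only U1 inverted output is consistent with every test.

U1 inverted output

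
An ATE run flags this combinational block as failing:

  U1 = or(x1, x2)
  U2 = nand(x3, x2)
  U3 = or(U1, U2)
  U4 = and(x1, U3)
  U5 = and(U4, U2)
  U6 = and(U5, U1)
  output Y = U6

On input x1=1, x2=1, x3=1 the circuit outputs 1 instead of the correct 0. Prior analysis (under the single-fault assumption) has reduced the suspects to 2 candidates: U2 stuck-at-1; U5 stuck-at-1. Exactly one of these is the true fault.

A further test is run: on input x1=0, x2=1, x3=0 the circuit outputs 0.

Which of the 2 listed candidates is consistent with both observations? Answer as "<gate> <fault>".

U2 stuck-at-1

Evaluate each candidate on input x1=0, x2=1, x3=0:
  U2 stuck-at-1: U1=1, U2=1 [stuck-at-1], U3=1, U4=0, U5=0, U6=0 → 0 — matches
  U5 stuck-at-1: U1=1, U2=1, U3=1, U4=0, U5=1 [stuck-at-1], U6=1 → 1 — eliminated
Only U2 stuck-at-1 reproduces the observed 0.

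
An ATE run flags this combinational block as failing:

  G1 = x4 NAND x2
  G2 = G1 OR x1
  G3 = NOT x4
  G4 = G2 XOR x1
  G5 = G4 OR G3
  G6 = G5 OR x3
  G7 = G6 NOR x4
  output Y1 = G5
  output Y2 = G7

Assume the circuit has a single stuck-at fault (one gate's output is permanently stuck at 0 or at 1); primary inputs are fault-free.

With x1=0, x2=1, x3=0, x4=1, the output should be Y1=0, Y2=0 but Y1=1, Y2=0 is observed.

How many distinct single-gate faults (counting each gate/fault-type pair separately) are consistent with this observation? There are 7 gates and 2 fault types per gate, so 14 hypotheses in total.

5

Fault-free: G1=0, G2=0, G3=0, G4=0, G5=0, G6=0, G7=0 → Y1=0, Y2=0. Observed Y1=1, Y2=0.
  G1 stuck-at-0: output Y1=0, Y2=0 ✗
  G1 stuck-at-1: output Y1=1, Y2=0 ✓
  G2 stuck-at-0: output Y1=0, Y2=0 ✗
  G2 stuck-at-1: output Y1=1, Y2=0 ✓
  G3 stuck-at-0: output Y1=0, Y2=0 ✗
  G3 stuck-at-1: output Y1=1, Y2=0 ✓
  G4 stuck-at-0: output Y1=0, Y2=0 ✗
  G4 stuck-at-1: output Y1=1, Y2=0 ✓
  G5 stuck-at-0: output Y1=0, Y2=0 ✗
  G5 stuck-at-1: output Y1=1, Y2=0 ✓
  G6 stuck-at-0: output Y1=0, Y2=0 ✗
  G6 stuck-at-1: output Y1=0, Y2=0 ✗
  G7 stuck-at-0: output Y1=0, Y2=0 ✗
  G7 stuck-at-1: output Y1=0, Y2=1 ✗
Consistent faults: {G1 stuck-at-1, G2 stuck-at-1, G3 stuck-at-1, G4 stuck-at-1, G5 stuck-at-1} — 5 in all.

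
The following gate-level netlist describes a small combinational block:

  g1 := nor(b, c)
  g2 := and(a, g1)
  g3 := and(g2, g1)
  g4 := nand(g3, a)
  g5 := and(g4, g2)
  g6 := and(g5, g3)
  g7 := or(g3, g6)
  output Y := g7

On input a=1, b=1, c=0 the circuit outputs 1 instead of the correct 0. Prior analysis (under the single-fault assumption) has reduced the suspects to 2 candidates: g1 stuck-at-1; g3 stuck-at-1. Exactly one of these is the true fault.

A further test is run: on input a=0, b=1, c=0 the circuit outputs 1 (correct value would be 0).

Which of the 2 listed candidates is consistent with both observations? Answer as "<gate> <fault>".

Evaluate each candidate on input a=0, b=1, c=0:
  g1 stuck-at-1: g1=1 [stuck-at-1], g2=0, g3=0, g4=1, g5=0, g6=0, g7=0 → 0 — eliminated
  g3 stuck-at-1: g1=0, g2=0, g3=1 [stuck-at-1], g4=1, g5=0, g6=0, g7=1 → 1 — matches
Only g3 stuck-at-1 reproduces the observed 1.

g3 stuck-at-1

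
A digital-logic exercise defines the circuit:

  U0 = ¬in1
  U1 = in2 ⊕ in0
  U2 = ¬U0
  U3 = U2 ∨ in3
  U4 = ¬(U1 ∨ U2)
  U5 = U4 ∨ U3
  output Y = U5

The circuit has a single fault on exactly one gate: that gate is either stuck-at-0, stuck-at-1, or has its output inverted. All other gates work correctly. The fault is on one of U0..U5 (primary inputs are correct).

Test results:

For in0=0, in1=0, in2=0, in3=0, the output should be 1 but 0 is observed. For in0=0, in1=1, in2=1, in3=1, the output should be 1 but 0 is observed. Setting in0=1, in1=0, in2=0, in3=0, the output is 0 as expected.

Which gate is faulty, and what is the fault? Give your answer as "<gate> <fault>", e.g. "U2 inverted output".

U5 stuck-at-0

Fault-free values for test 1 (in0=0, in1=0, in2=0, in3=0): U0=1, U1=0, U2=0, U3=0, U4=1, U5=1, giving Y=1. Observed 0.
Test 1: faults giving observed 0 are {U1 stuck-at-1, U1 inverted output, U4 stuck-at-0, U4 inverted output, U5 stuck-at-0, U5 inverted output}.
Test 2 (in0=0, in1=1, in2=1, in3=1): fault-free U0=0, U1=1, U2=1, U3=1, U4=0, U5=1 → 1; observed 0. Eliminates U1 stuck-at-1, U1 inverted output, U4 stuck-at-0, U4 inverted output.
Test 3 (in0=1, in1=0, in2=0, in3=0): fault-free U0=1, U1=1, U2=0, U3=0, U4=0, U5=0 → 0; observed 0. Eliminates U5 inverted output.
Only U5 stuck-at-0 is consistent with every test.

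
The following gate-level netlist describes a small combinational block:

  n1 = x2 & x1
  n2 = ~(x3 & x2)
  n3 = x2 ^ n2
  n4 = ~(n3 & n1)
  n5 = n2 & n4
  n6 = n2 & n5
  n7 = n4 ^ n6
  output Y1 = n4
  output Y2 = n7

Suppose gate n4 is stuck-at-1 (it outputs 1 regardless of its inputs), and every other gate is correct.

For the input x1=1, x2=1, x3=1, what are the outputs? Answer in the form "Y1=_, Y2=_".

Propagate with n4 forced: n1=1, n2=0, n3=1, n4=1 [stuck-at-1], n5=0, n6=0, n7=1.
So the outputs are Y1=1, Y2=1. (Without the fault they would be Y1=0, Y2=0.)

Y1=1, Y2=1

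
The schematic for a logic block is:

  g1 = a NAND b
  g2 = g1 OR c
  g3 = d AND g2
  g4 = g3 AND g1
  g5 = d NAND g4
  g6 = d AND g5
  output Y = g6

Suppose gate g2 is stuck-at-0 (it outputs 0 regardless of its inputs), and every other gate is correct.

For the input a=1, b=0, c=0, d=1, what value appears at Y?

Propagate with g2 forced: g1=1, g2=0 [stuck-at-0], g3=0, g4=0, g5=1, g6=1.
So Y = 1. (Without the fault it would be 0.)

1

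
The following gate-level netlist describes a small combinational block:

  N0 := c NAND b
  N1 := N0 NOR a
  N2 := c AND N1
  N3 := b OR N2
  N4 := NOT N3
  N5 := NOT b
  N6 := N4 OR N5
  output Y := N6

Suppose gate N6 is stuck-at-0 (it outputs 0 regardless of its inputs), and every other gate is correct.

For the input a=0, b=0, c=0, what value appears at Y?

Propagate with N6 forced: N0=1, N1=0, N2=0, N3=0, N4=1, N5=1, N6=0 [stuck-at-0].
So Y = 0. (Without the fault it would be 1.)

0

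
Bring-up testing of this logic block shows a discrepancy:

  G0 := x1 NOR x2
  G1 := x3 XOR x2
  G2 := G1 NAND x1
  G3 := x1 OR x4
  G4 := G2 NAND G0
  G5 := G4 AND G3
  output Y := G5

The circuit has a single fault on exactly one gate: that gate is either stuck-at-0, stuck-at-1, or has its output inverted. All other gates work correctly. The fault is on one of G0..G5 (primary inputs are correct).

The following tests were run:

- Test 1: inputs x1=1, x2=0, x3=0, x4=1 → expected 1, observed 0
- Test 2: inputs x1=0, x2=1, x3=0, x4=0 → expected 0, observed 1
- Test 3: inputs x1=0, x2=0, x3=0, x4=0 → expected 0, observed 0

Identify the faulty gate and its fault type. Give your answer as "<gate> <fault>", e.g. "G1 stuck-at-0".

Fault-free values for test 1 (x1=1, x2=0, x3=0, x4=1): G0=0, G1=0, G2=1, G3=1, G4=1, G5=1, giving Y=1. Observed 0.
Test 1: faults giving observed 0 are {G0 stuck-at-1, G0 inverted output, G3 stuck-at-0, G3 inverted output, G4 stuck-at-0, G4 inverted output, G5 stuck-at-0, G5 inverted output}.
Test 2 (x1=0, x2=1, x3=0, x4=0): fault-free G0=0, G1=1, G2=1, G3=0, G4=1, G5=0 → 0; observed 1. Eliminates G0 stuck-at-1, G0 inverted output, G3 stuck-at-0, G4 stuck-at-0, G4 inverted output, G5 stuck-at-0.
Test 3 (x1=0, x2=0, x3=0, x4=0): fault-free G0=1, G1=0, G2=1, G3=0, G4=0, G5=0 → 0; observed 0. Eliminates G5 inverted output.
Only G3 inverted output is consistent with every test.

G3 inverted output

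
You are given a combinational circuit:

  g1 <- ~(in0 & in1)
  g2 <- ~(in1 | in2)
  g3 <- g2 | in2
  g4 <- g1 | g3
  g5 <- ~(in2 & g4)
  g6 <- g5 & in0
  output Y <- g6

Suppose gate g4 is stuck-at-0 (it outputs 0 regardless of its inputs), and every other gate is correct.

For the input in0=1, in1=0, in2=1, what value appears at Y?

1

Propagate with g4 forced: g1=1, g2=0, g3=1, g4=0 [stuck-at-0], g5=1, g6=1.
So Y = 1. (Without the fault it would be 0.)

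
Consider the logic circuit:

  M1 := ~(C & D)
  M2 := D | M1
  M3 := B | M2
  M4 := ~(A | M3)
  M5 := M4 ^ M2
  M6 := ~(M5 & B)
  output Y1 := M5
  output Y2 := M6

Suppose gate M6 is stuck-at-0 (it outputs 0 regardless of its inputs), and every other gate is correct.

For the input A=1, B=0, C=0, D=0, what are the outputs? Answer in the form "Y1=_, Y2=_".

Y1=1, Y2=0

Propagate with M6 forced: M1=1, M2=1, M3=1, M4=0, M5=1, M6=0 [stuck-at-0].
So the outputs are Y1=1, Y2=0. (Without the fault they would be Y1=1, Y2=1.)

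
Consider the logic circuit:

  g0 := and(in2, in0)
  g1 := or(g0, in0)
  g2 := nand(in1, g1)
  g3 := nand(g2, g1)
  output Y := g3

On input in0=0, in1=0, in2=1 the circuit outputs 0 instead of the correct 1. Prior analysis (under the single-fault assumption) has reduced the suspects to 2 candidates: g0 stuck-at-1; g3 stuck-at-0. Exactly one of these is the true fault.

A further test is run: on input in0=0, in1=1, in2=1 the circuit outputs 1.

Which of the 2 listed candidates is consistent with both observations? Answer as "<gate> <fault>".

g0 stuck-at-1

Evaluate each candidate on input in0=0, in1=1, in2=1:
  g0 stuck-at-1: g0=1 [stuck-at-1], g1=1, g2=0, g3=1 → 1 — matches
  g3 stuck-at-0: g0=0, g1=0, g2=1, g3=0 [stuck-at-0] → 0 — eliminated
Only g0 stuck-at-1 reproduces the observed 1.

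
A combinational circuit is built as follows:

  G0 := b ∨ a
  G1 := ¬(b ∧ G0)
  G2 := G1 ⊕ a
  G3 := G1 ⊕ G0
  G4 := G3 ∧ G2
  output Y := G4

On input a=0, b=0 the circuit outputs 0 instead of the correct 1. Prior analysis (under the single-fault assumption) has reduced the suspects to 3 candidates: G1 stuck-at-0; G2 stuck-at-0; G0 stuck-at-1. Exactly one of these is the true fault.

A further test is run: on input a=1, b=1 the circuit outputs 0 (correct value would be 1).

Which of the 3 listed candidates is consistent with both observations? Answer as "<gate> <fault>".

Evaluate each candidate on input a=1, b=1:
  G1 stuck-at-0: G0=1, G1=0 [stuck-at-0], G2=1, G3=1, G4=1 → 1 — eliminated
  G2 stuck-at-0: G0=1, G1=0, G2=0 [stuck-at-0], G3=1, G4=0 → 0 — matches
  G0 stuck-at-1: G0=1 [stuck-at-1], G1=0, G2=1, G3=1, G4=1 → 1 — eliminated
Only G2 stuck-at-0 reproduces the observed 0.

G2 stuck-at-0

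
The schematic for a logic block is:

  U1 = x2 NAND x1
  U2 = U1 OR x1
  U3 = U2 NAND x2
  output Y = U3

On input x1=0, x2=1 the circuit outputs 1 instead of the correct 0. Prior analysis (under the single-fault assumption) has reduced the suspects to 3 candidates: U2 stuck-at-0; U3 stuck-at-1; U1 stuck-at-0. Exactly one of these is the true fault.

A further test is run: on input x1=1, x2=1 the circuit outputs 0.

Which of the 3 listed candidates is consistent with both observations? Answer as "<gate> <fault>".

Evaluate each candidate on input x1=1, x2=1:
  U2 stuck-at-0: U1=0, U2=0 [stuck-at-0], U3=1 → 1 — eliminated
  U3 stuck-at-1: U1=0, U2=1, U3=1 [stuck-at-1] → 1 — eliminated
  U1 stuck-at-0: U1=0 [stuck-at-0], U2=1, U3=0 → 0 — matches
Only U1 stuck-at-0 reproduces the observed 0.

U1 stuck-at-0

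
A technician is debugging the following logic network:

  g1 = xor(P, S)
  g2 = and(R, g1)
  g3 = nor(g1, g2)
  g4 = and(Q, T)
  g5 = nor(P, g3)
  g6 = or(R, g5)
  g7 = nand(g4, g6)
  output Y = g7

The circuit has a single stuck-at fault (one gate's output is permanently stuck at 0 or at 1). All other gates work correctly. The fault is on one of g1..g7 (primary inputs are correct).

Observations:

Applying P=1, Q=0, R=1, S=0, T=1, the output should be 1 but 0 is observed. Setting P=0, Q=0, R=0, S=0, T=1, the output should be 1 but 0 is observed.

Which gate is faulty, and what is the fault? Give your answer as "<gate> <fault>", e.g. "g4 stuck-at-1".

g7 stuck-at-0

Fault-free values for test 1 (P=1, Q=0, R=1, S=0, T=1): g1=1, g2=1, g3=0, g4=0, g5=0, g6=1, g7=1, giving Y=1. Observed 0.
Test 1: faults giving observed 0 are {g4 stuck-at-1, g7 stuck-at-0}.
Test 2 (P=0, Q=0, R=0, S=0, T=1): fault-free g1=0, g2=0, g3=1, g4=0, g5=0, g6=0, g7=1 → 1; observed 0. Eliminates g4 stuck-at-1.
Only g7 stuck-at-0 is consistent with every test.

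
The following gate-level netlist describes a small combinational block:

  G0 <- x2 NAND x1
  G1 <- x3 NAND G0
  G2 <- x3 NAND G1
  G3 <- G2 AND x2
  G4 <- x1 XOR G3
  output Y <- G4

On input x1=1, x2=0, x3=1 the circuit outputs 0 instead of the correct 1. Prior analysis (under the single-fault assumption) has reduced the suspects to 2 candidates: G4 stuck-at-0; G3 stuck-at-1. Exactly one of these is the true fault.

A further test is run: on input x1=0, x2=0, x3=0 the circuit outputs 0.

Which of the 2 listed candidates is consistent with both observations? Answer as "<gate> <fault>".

G4 stuck-at-0

Evaluate each candidate on input x1=0, x2=0, x3=0:
  G4 stuck-at-0: G0=1, G1=1, G2=1, G3=0, G4=0 [stuck-at-0] → 0 — matches
  G3 stuck-at-1: G0=1, G1=1, G2=1, G3=1 [stuck-at-1], G4=1 → 1 — eliminated
Only G4 stuck-at-0 reproduces the observed 0.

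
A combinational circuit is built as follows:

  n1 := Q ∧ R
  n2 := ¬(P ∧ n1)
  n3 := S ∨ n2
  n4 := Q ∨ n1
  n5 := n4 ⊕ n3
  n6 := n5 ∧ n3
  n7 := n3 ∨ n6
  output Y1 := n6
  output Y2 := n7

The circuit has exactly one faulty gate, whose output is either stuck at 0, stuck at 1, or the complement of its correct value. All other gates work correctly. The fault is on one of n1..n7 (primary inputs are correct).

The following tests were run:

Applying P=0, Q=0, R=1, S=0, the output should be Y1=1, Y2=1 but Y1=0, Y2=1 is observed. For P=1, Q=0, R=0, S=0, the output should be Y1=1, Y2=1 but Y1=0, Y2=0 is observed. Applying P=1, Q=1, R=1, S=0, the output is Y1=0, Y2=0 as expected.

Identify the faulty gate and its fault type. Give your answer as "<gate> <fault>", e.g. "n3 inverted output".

n1 stuck-at-1

Fault-free values for test 1 (P=0, Q=0, R=1, S=0): n1=0, n2=1, n3=1, n4=0, n5=1, n6=1, n7=1, giving Y1=1, Y2=1. Observed Y1=0, Y2=1.
Test 1: faults giving observed Y1=0, Y2=1 are {n1 stuck-at-1, n1 inverted output, n4 stuck-at-1, n4 inverted output, n5 stuck-at-0, n5 inverted output, n6 stuck-at-0, n6 inverted output}.
Test 2 (P=1, Q=0, R=0, S=0): fault-free n1=0, n2=1, n3=1, n4=0, n5=1, n6=1, n7=1 → Y1=1, Y2=1; observed Y1=0, Y2=0. Eliminates n4 stuck-at-1, n4 inverted output, n5 stuck-at-0, n5 inverted output, n6 stuck-at-0, n6 inverted output.
Test 3 (P=1, Q=1, R=1, S=0): fault-free n1=1, n2=0, n3=0, n4=1, n5=1, n6=0, n7=0 → Y1=0, Y2=0; observed Y1=0, Y2=0. Eliminates n1 inverted output.
Only n1 stuck-at-1 is consistent with every test.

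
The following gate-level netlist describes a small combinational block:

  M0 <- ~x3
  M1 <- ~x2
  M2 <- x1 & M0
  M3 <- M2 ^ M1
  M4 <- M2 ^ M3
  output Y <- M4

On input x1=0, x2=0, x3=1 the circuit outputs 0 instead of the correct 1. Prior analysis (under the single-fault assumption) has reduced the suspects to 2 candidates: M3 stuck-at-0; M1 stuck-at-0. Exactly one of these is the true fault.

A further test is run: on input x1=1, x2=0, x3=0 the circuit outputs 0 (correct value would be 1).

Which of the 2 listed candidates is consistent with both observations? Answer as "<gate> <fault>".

M1 stuck-at-0

Evaluate each candidate on input x1=1, x2=0, x3=0:
  M3 stuck-at-0: M0=1, M1=1, M2=1, M3=0 [stuck-at-0], M4=1 → 1 — eliminated
  M1 stuck-at-0: M0=1, M1=0 [stuck-at-0], M2=1, M3=1, M4=0 → 0 — matches
Only M1 stuck-at-0 reproduces the observed 0.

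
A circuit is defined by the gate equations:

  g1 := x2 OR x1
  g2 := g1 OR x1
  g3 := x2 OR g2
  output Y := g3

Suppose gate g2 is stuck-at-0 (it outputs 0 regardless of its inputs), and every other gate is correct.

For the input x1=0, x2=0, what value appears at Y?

0

Propagate with g2 forced: g1=0, g2=0 [stuck-at-0], g3=0.
So Y = 0. (Same as the fault-free value — the fault is masked on this input.)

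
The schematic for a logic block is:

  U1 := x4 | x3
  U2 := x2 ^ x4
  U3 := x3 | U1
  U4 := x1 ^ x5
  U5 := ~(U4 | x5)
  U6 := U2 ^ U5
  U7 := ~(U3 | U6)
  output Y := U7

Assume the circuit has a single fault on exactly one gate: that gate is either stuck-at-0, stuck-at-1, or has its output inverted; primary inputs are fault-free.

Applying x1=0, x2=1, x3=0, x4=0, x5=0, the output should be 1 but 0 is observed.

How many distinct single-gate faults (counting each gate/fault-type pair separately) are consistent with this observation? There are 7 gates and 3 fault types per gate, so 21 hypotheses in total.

Fault-free: U1=0, U2=1, U3=0, U4=0, U5=1, U6=0, U7=1 → 1. Observed 0.
  U1: stuck-at-1, inverted output ✓; others ✗
  U2: stuck-at-0, inverted output ✓; others ✗
  U3: stuck-at-1, inverted output ✓; others ✗
  U4: stuck-at-1, inverted output ✓; others ✗
  U5: stuck-at-0, inverted output ✓; others ✗
  U6: stuck-at-1, inverted output ✓; others ✗
  U7: stuck-at-0, inverted output ✓; others ✗
Consistent faults: {U1 stuck-at-1, U1 inverted output, U2 stuck-at-0, U2 inverted output, U3 stuck-at-1, U3 inverted output, U4 stuck-at-1, U4 inverted output, U5 stuck-at-0, U5 inverted output, U6 stuck-at-1, U6 inverted output, U7 stuck-at-0, U7 inverted output} — 14 in all.

14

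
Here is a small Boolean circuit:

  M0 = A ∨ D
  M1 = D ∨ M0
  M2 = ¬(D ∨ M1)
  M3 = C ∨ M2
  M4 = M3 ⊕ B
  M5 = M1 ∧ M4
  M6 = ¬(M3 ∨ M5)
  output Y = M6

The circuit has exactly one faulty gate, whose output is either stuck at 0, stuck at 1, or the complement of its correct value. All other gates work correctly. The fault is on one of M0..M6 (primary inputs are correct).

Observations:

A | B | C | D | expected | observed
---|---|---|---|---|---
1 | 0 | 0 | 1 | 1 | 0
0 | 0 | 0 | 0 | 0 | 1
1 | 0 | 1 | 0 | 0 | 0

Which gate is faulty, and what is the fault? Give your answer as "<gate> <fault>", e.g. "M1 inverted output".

Fault-free values for test 1 (A=1, B=0, C=0, D=1): M0=1, M1=1, M2=0, M3=0, M4=0, M5=0, M6=1, giving Y=1. Observed 0.
Test 1: faults giving observed 0 are {M2 stuck-at-1, M2 inverted output, M3 stuck-at-1, M3 inverted output, M4 stuck-at-1, M4 inverted output, M5 stuck-at-1, M5 inverted output, M6 stuck-at-0, M6 inverted output}.
Test 2 (A=0, B=0, C=0, D=0): fault-free M0=0, M1=0, M2=1, M3=1, M4=1, M5=0, M6=0 → 0; observed 1. Eliminates M2 stuck-at-1, M3 stuck-at-1, M4 stuck-at-1, M4 inverted output, M5 stuck-at-1, M5 inverted output, M6 stuck-at-0.
Test 3 (A=1, B=0, C=1, D=0): fault-free M0=1, M1=1, M2=0, M3=1, M4=1, M5=1, M6=0 → 0; observed 0. Eliminates M3 inverted output, M6 inverted output.
Only M2 inverted output is consistent with every test.

M2 inverted output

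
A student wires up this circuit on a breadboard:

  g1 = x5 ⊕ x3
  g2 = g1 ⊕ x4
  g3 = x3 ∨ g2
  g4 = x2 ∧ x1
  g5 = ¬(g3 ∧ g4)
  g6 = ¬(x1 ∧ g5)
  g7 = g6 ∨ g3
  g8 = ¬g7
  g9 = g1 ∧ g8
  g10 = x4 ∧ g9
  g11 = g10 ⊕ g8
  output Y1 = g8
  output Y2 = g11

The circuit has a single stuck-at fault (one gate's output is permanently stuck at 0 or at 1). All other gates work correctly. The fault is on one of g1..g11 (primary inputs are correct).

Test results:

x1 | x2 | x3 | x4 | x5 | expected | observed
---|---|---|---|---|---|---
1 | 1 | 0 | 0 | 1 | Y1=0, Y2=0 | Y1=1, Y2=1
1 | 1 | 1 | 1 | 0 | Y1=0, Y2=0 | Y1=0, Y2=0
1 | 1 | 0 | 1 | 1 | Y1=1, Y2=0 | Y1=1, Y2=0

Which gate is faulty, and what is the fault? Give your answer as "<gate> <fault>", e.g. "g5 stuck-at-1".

g2 stuck-at-0

Fault-free values for test 1 (x1=1, x2=1, x3=0, x4=0, x5=1): g1=1, g2=1, g3=1, g4=1, g5=0, g6=1, g7=1, g8=0, g9=0, g10=0, g11=0, giving Y1=0, Y2=0. Observed Y1=1, Y2=1.
Test 1: faults giving observed Y1=1, Y2=1 are {g1 stuck-at-0, g2 stuck-at-0, g3 stuck-at-0, g7 stuck-at-0, g8 stuck-at-1}.
Test 2 (x1=1, x2=1, x3=1, x4=1, x5=0): fault-free g1=1, g2=0, g3=1, g4=1, g5=0, g6=1, g7=1, g8=0, g9=0, g10=0, g11=0 → Y1=0, Y2=0; observed Y1=0, Y2=0. Eliminates g3 stuck-at-0, g7 stuck-at-0, g8 stuck-at-1.
Test 3 (x1=1, x2=1, x3=0, x4=1, x5=1): fault-free g1=1, g2=0, g3=0, g4=1, g5=1, g6=0, g7=0, g8=1, g9=1, g10=1, g11=0 → Y1=1, Y2=0; observed Y1=1, Y2=0. Eliminates g1 stuck-at-0.
Only g2 stuck-at-0 is consistent with every test.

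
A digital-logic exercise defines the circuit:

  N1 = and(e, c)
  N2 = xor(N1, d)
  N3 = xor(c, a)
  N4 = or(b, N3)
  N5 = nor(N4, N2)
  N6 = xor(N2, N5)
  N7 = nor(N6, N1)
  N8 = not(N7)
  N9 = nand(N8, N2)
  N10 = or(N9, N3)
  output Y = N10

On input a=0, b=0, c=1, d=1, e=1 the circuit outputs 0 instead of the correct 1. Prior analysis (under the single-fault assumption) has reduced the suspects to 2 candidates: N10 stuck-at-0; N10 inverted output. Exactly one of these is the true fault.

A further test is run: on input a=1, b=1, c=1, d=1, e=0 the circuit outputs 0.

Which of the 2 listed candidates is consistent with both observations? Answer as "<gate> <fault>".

N10 stuck-at-0

Evaluate each candidate on input a=1, b=1, c=1, d=1, e=0:
  N10 stuck-at-0: N1=0, N2=1, N3=0, N4=1, N5=0, N6=1, N7=0, N8=1, N9=0, N10=0 [stuck-at-0] → 0 — matches
  N10 inverted output: N1=0, N2=1, N3=0, N4=1, N5=0, N6=1, N7=0, N8=1, N9=0, N10=1 [inverted output] → 1 — eliminated
Only N10 stuck-at-0 reproduces the observed 0.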